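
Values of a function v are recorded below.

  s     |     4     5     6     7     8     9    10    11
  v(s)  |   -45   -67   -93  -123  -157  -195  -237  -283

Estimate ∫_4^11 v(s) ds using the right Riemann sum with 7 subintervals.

-1155

Δs = 1.
Sum = 1·[(-67) + (-93) + (-123) + (-157) + (-195) + (-237) + (-283)] = -1155.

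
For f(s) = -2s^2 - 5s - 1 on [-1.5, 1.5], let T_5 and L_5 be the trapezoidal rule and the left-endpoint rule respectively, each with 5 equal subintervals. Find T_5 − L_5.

-4.5

T_5 = -7.86.
L_5 = -3.36.
T_5 − L_5 = -4.5.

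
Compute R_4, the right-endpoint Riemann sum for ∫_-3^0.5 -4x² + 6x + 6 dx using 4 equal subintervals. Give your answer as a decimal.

-18.703125

Δx = (0.5 − (-3))/4 = 0.875.
Right endpoints: -2.125, -1.25, -0.375, 0.5.
f(-2.125) = -24.8125, f(-1.25) = -7.75, f(-0.375) = 3.1875, f(0.5) = 8.
Sum = Δx · [f(-2.125) + f(-1.25) + f(-0.375) + f(0.5)].
Sum = -18.703125.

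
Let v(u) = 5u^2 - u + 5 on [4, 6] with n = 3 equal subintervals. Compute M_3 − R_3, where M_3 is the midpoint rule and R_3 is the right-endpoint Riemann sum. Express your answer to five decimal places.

M_3 ≈ 252.9629630.
R_3 ≈ 286.7407407.
M_3 − R_3 ≈ -33.77778.

-33.77778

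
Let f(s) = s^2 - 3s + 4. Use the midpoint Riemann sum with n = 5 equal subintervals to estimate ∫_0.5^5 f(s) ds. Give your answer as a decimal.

22.19625

Δs = (5 − 0.5)/5 = 0.9.
Midpoints: 0.95, 1.85, 2.75, 3.65, 4.55.
f(0.95) = 2.0525, f(1.85) = 1.8725, f(2.75) = 3.3125, f(3.65) = 6.3725, f(4.55) = 11.0525.
Sum = Δs · [f(0.95) + f(1.85) + f(2.75) + f(3.65) + f(4.55)].
Sum = 22.19625.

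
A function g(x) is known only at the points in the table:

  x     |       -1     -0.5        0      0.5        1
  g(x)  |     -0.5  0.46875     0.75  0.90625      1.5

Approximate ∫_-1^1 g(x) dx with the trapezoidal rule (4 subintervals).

Δx = 0.5.
T_4 = (0.5/2)·[(-0.5) + 2·0.46875 + 2·0.75 + 2·0.90625 + 1.5] = 1.3125.

1.3125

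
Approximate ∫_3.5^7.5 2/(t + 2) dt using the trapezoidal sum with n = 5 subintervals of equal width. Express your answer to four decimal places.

1.0954

Δt = (7.5 − 3.5)/5 = 0.8.
f(3.5) = 4/11, f(4.3) = 20/63, f(5.1) = 20/71, f(5.9) = 20/79, f(6.7) = 20/87, f(7.5) = 4/19.
T_5 = (Δt/2)·[f(t_0) + 2f(t_1) + ... + 2f(t_{4}) + f(t_5)].
Sum ≈ 1.0954.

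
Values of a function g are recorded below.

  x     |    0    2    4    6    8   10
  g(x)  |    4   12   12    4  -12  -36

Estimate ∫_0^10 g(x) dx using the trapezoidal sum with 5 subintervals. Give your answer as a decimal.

Δx = 2.
T_5 = (2/2)·[4 + 2·12 + 2·12 + 2·4 + 2·(-12) + (-36)] = 0.

0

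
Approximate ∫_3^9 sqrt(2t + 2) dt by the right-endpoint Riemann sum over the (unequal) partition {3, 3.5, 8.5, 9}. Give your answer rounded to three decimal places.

Subinterval widths: 0.5, 5, 0.5.
Right endpoints: 3.5, 8.5, 9.
f(3.5) ≈ 3.000, f(8.5) ≈ 4.359, f(9) ≈ 4.472.
Sum = Σ Δt_i · f(t_i).
Sum ≈ 25.531.

25.531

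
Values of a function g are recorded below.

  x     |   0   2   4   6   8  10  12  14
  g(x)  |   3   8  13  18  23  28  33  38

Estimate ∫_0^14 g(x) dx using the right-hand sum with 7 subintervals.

Δx = 2.
Sum = 2·[8 + 13 + 18 + 23 + 28 + 33 + 38] = 322.

322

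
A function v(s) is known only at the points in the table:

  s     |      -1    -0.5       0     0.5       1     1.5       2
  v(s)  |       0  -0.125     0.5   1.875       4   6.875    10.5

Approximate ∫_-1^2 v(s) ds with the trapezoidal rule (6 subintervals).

9.1875

Δs = 0.5.
T_6 = (0.5/2)·[0 + 2·(-0.125) + 2·0.5 + 2·1.875 + 2·4 + 2·6.875 + 10.5] = 9.1875.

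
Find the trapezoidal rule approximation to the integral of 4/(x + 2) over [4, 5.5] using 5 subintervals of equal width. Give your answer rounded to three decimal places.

0.893

Δx = (5.5 − 4)/5 = 0.3.
f(4) = 2/3, f(4.3) = 40/63, f(4.6) = 20/33, f(4.9) = 40/69, f(5.2) = 5/9, f(5.5) = 8/15.
T_5 = (Δx/2)·[f(x_0) + 2f(x_1) + ... + 2f(x_{4}) + f(x_5)].
Sum ≈ 0.893.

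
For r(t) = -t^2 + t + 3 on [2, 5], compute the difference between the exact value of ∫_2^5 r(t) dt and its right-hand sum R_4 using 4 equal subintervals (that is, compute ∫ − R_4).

7.03125

Exact integral: ∫_2^5 r(t) dt = -19.5.
R_4 = -26.53125.
Error = -19.5 − (-26.53125) = 7.03125.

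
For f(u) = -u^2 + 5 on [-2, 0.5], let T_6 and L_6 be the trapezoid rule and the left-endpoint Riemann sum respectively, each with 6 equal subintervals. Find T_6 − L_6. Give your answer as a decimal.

T_6 ≈ 9.71933.
L_6 ≈ 8.93808.
T_6 − L_6 = 0.78125.

0.78125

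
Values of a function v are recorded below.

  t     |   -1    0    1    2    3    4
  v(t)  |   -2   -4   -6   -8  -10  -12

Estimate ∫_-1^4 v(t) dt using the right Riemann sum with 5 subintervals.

-40

Δt = 1.
Sum = 1·[(-4) + (-6) + (-8) + (-10) + (-12)] = -40.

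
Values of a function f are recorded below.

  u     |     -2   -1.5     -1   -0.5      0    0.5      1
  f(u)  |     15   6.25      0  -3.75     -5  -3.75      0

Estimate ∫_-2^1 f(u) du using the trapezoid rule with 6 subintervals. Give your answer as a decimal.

0.625

Δu = 0.5.
T_6 = (0.5/2)·[15 + 2·6.25 + 2·0 + 2·(-3.75) + 2·(-5) + 2·(-3.75) + 0] = 0.625.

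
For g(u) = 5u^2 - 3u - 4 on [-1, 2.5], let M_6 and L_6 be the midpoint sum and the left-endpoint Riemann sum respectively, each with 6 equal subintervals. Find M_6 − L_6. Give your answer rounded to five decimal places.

3.10503

M_6 ≈ 5.3370949.
L_6 ≈ 2.2320602.
M_6 − L_6 ≈ 3.10503.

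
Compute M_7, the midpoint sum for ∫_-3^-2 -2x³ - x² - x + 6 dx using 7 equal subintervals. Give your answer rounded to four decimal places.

Δx = (-2 − (-3))/7 = 1/7.
Midpoints: -41/14, -39/14, -37/14, -2.5, -33/14, -31/14, -29/14.
f(-41/14) = 17351/343, f(-39/14) = 30363/686, f(-37/14) = 13232/343, f(-2.5) = 33.5, f(-33/14) = 9945/343, f(-31/14) = 17167/686, f(-29/14) = 7394/343.
Sum = Δx · [f(-41/14) + f(-39/14) + f(-37/14) + ...].
Sum ≈ 34.6429.

34.6429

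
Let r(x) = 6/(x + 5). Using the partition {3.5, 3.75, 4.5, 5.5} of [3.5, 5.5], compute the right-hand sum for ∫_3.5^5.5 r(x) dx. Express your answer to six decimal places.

1.216541

Subinterval widths: 0.25, 0.75, 1.
Right endpoints: 3.75, 4.5, 5.5.
r(3.75) = 24/35, r(4.5) = 12/19, r(5.5) = 4/7.
Sum = Σ Δx_i · r(x_i).
Sum ≈ 1.216541.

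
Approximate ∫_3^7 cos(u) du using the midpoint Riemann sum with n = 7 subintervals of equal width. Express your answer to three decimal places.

Δu = (7 − 3)/7 = 4/7.
Midpoints: 23/7, 27/7, 31/7, 5, 39/7, 43/7, 47/7.
f(23/7) ≈ -0.990, f(27/7) ≈ -0.755, f(31/7) ≈ -0.280, f(5) ≈ 0.284, f(39/7) ≈ 0.757, f(43/7) ≈ 0.990, f(47/7) ≈ 0.909.
Sum = Δu · [f(23/7) + f(27/7) + f(31/7) + ...].
Sum ≈ 0.523.

0.523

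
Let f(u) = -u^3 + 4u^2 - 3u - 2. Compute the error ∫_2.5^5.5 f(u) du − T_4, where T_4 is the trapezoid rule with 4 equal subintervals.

2.25

Exact integral: ∫_2.5^5.5 f(u) du = -60.
T_4 = -62.25.
Error = -60 − (-62.25) = 2.25.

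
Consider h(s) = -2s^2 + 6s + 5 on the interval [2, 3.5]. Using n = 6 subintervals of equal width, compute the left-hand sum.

Δs = (3.5 − 2)/6 = 0.25.
Left endpoints: 2, 2.25, 2.5, 2.75, 3, 3.25.
h(2) = 9, h(2.25) = 8.375, h(2.5) = 7.5, h(2.75) = 6.375, h(3) = 5, h(3.25) = 3.375.
Sum = Δs · [h(2) + h(2.25) + h(2.5) + ...].
Sum = 9.90625.

9.90625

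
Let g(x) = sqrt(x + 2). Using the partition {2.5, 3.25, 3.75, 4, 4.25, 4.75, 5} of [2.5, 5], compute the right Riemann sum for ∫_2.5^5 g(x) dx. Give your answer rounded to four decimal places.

Subinterval widths: 0.75, 0.5, 0.25, 0.25, 0.5, 0.25.
Right endpoints: 3.25, 3.75, 4, 4.25, 4.75, 5.
g(3.25) ≈ 2.2913, g(3.75) ≈ 2.3979, g(4) ≈ 2.4495, g(4.25) ≈ 2.5000, g(4.75) ≈ 2.5981, g(5) ≈ 2.6458.
Sum = Σ Δx_i · g(x_i).
Sum ≈ 6.1153.

6.1153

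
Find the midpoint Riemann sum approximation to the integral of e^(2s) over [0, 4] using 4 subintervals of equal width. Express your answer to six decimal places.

1267.850136

Δs = (4 − 0)/4 = 1.
Midpoints: 0.5, 1.5, 2.5, 3.5.
f(0.5) ≈ 2.718282, f(1.5) ≈ 20.085537, f(2.5) ≈ 148.413159, f(3.5) ≈ 1096.633158.
Sum = Δs · [f(0.5) + f(1.5) + f(2.5) + f(3.5)].
Sum ≈ 1267.850136.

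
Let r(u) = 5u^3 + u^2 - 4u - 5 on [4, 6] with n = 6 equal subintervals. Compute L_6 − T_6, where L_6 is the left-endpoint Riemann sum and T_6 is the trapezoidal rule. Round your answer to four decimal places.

L_6 ≈ 1174.814815.
T_6 ≈ 1303.481481.
L_6 − T_6 ≈ -128.6667.

-128.6667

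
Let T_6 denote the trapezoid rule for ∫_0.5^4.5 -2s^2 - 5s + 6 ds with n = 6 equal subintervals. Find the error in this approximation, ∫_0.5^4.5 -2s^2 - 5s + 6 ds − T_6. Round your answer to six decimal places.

Exact integral: ∫_0.5^4.5 f(s) ds ≈ -86.66666667.
T_6 ≈ -87.25925926.
Error ≈ -86.66666667 − (-87.25925926) ≈ 0.592593.

0.592593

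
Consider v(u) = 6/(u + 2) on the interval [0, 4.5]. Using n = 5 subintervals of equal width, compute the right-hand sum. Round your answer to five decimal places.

Δu = (4.5 − 0)/5 = 0.9.
Right endpoints: 0.9, 1.8, 2.7, 3.6, 4.5.
v(0.9) = 60/29, v(1.8) = 30/19, v(2.7) = 60/47, v(3.6) = 15/14, v(4.5) = 12/13.
Sum = Δu · [v(0.9) + v(1.8) + v(2.7) + v(3.6) + v(4.5)].
Sum ≈ 6.22711.

6.22711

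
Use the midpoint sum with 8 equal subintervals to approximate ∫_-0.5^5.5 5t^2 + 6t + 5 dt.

396.09375

Δt = (5.5 − (-0.5))/8 = 0.75.
Midpoints: -0.125, 0.625, 1.375, 2.125, 2.875, 3.625, 4.375, 5.125.
f(-0.125) = 4.328125, f(0.625) = 10.703125, f(1.375) = 22.703125, f(2.125) = 40.328125, f(2.875) = 63.578125, f(3.625) = 92.453125, f(4.375) = 126.953125, f(5.125) = 167.078125.
Sum = Δt · [f(-0.125) + f(0.625) + f(1.375) + ...].
Sum = 396.09375.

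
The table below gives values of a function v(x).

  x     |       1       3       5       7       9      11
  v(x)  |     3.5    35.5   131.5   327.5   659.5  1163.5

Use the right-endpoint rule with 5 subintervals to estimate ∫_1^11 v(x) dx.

4635

Δx = 2.
Sum = 2·[35.5 + 131.5 + 327.5 + 659.5 + 1163.5] = 4635.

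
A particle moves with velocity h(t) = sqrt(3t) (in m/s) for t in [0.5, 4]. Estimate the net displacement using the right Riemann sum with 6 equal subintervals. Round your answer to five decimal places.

9.46053

Δt = (4 − 0.5)/6 = 7/12.
Right endpoints: 13/12, 5/3, 2.25, 17/6, 41/12, 4.
h(13/12) ≈ 1.80278, h(5/3) ≈ 2.23607, h(2.25) ≈ 2.59808, h(17/6) ≈ 2.91548, h(41/12) ≈ 3.20156, h(4) ≈ 3.46410.
Sum = Δt · [h(13/12) + h(5/3) + h(2.25) + ...].
Sum ≈ 9.46053.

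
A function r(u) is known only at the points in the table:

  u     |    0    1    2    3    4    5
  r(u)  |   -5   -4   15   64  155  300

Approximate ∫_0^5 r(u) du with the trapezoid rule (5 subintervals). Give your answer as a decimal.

377.5

Δu = 1.
T_5 = (1/2)·[(-5) + 2·(-4) + 2·15 + 2·64 + 2·155 + 300] = 377.5.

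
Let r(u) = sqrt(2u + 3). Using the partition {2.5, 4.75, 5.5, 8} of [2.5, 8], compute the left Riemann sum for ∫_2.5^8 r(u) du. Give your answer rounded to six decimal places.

Subinterval widths: 2.25, 0.75, 2.5.
Left endpoints: 2.5, 4.75, 5.5.
r(2.5) ≈ 2.828427, r(4.75) ≈ 3.535534, r(5.5) ≈ 3.741657.
Sum = Σ Δu_i · r(u_i).
Sum ≈ 18.369755.

18.369755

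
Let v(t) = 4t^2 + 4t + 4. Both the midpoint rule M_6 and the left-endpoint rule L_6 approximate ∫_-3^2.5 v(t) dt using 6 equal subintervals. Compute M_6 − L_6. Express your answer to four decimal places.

0.4201

M_6 ≈ 71.792824.
L_6 ≈ 71.372685.
M_6 − L_6 ≈ 0.4201.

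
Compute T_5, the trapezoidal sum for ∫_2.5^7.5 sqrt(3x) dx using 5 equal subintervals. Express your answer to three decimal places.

19.134

Δx = (7.5 − 2.5)/5 = 1.
f(2.5) ≈ 2.739, f(3.5) ≈ 3.240, f(4.5) ≈ 3.674, f(5.5) ≈ 4.062, f(6.5) ≈ 4.416, f(7.5) ≈ 4.743.
T_5 = (Δx/2)·[f(x_0) + 2f(x_1) + ... + 2f(x_{4}) + f(x_5)].
Sum ≈ 19.134.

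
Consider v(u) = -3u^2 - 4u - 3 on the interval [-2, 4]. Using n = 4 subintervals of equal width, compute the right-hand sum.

-165.75

Δu = (4 − (-2))/4 = 1.5.
Right endpoints: -0.5, 1, 2.5, 4.
v(-0.5) = -1.75, v(1) = -10, v(2.5) = -31.75, v(4) = -67.
Sum = Δu · [v(-0.5) + v(1) + v(2.5) + v(4)].
Sum = -165.75.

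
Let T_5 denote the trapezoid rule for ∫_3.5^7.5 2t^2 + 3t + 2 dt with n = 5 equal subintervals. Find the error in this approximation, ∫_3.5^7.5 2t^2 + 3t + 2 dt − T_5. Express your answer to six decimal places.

Exact integral: ∫_3.5^7.5 f(t) dt ≈ 326.66666667.
T_5 = 327.52.
Error ≈ 326.66666667 − 327.52 ≈ -0.853333.

-0.853333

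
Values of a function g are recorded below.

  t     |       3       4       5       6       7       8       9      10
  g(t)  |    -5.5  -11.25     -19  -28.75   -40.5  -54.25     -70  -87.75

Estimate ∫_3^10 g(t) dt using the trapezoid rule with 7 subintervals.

Δt = 1.
T_7 = (1/2)·[(-5.5) + 2·(-11.25) + 2·(-19) + 2·(-28.75) + 2·(-40.5) + 2·(-54.25) + 2·(-70) + (-87.75)] = -270.375.

-270.375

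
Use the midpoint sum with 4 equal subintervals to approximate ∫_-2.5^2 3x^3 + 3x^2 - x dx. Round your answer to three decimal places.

Δx = (2 − (-2.5))/4 = 1.125.
Midpoints: -1.9375, -0.8125, 0.3125, 1.4375.
f(-1.9375) = -35309/4096, f(-0.8125) = 4849/4096, f(0.3125) = 295/4096, f(1.4375) = 56005/4096.
Sum = Δx · [f(-1.9375) + f(-0.8125) + f(0.3125) + f(1.4375)].
Sum ≈ 7.097.

7.097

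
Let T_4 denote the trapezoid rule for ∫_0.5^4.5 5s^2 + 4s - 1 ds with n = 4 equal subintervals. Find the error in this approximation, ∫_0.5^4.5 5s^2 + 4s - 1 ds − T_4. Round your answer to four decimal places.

Exact integral: ∫_0.5^4.5 f(s) ds ≈ 187.666667.
T_4 = 191.
Error ≈ 187.666667 − 191 ≈ -3.3333.

-3.3333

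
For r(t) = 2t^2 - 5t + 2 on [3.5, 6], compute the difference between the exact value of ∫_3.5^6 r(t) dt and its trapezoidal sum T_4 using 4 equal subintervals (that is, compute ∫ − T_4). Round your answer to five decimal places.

-0.32552

Exact integral: ∫_3.5^6 r(t) dt ≈ 61.0416667.
T_4 = 61.3671875.
Error ≈ 61.0416667 − 61.3671875 ≈ -0.32552.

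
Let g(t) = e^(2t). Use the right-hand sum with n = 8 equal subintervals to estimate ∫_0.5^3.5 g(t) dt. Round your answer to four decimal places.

777.4679

Δt = (3.5 − 0.5)/8 = 0.375.
Right endpoints: 0.875, 1.25, 1.625, 2, 2.375, 2.75, 3.125, 3.5.
g(0.875) ≈ 5.7546, g(1.25) ≈ 12.1825, g(1.625) ≈ 25.7903, g(2) ≈ 54.5982, g(2.375) ≈ 115.5843, g(2.75) ≈ 244.6919, g(3.125) ≈ 518.0128, g(3.5) ≈ 1096.6332.
Sum = Δt · [g(0.875) + g(1.25) + g(1.625) + ...].
Sum ≈ 777.4679.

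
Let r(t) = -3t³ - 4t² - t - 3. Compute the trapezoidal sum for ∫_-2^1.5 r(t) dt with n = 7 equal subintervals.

-16.84375

Δt = (1.5 − (-2))/7 = 0.5.
r(-2) = 7, r(-1.5) = -0.375, r(-1) = -3, r(-0.5) = -3.125, r(0) = -3, r(0.5) = -4.875, r(1) = -11, r(1.5) = -23.625.
T_7 = (Δt/2)·[r(t_0) + 2r(t_1) + ... + 2r(t_{6}) + r(t_7)].
Sum = -16.84375.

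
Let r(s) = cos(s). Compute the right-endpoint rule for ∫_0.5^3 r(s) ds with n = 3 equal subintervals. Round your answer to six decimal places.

Δs = (3 − 0.5)/3 = 5/6.
Right endpoints: 4/3, 13/6, 3.
r(4/3) ≈ 0.235238, r(13/6) ≈ -0.561229, r(3) ≈ -0.989992.
Sum = Δs · [r(4/3) + r(13/6) + r(3)].
Sum ≈ -1.096654.

-1.096654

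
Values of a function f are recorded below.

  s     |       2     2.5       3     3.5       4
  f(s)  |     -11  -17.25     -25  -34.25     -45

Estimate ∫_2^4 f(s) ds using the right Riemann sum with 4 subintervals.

Δs = 0.5.
Sum = 0.5·[(-17.25) + (-25) + (-34.25) + (-45)] = -60.75.

-60.75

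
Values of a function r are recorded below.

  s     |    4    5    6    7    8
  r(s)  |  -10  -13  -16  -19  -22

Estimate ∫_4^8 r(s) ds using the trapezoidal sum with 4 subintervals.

Δs = 1.
T_4 = (1/2)·[(-10) + 2·(-13) + 2·(-16) + 2·(-19) + (-22)] = -64.

-64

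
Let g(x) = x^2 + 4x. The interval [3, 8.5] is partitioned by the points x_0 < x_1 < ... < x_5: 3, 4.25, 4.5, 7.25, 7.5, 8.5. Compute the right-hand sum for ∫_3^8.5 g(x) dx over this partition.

Subinterval widths: 1.25, 0.25, 2.75, 0.25, 1.
Right endpoints: 4.25, 4.5, 7.25, 7.5, 8.5.
g(4.25) = 35.0625, g(4.5) = 38.25, g(7.25) = 81.5625, g(7.5) = 86.25, g(8.5) = 106.25.
Sum = Σ Δx_i · g(x_i).
Sum = 405.5.

405.5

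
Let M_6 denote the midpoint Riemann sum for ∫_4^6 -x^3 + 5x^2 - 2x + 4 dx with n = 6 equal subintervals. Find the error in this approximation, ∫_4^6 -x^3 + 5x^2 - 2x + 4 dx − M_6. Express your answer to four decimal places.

-0.1852

Exact integral: ∫_4^6 f(x) dx ≈ -18.666667.
M_6 ≈ -18.481481.
Error ≈ -18.666667 − (-18.481481) ≈ -0.1852.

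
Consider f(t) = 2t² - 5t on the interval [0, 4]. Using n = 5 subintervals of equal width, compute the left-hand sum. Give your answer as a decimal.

-1.28

Δt = (4 − 0)/5 = 0.8.
Left endpoints: 0, 0.8, 1.6, 2.4, 3.2.
f(0) = 0, f(0.8) = -2.72, f(1.6) = -2.88, f(2.4) = -0.48, f(3.2) = 4.48.
Sum = Δt · [f(0) + f(0.8) + f(1.6) + f(2.4) + f(3.2)].
Sum = -1.28.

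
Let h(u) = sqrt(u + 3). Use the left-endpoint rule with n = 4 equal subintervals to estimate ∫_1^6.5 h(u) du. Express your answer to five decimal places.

13.42951

Δu = (6.5 − 1)/4 = 1.375.
Left endpoints: 1, 2.375, 3.75, 5.125.
h(1) ≈ 2.00000, h(2.375) ≈ 2.31840, h(3.75) ≈ 2.59808, h(5.125) ≈ 2.85044.
Sum = Δu · [h(1) + h(2.375) + h(3.75) + h(5.125)].
Sum ≈ 13.42951.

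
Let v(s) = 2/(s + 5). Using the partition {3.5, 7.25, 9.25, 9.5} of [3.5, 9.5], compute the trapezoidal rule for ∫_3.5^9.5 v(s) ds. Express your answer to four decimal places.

Subinterval widths: 3.75, 2, 0.25.
v(3.5) = 4/17, v(7.25) = 8/49, v(9.25) = 8/57, v(9.5) = 4/29.
On each subinterval the trapezoid contributes (Δs_i/2)·[v(s_{i-1}) + v(s_i)].
Sum ≈ 1.0857.

1.0857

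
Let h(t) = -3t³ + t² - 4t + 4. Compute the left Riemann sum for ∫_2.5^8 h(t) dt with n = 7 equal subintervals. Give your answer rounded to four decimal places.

-2425.9490

Δt = (8 − 2.5)/7 = 11/14.
Left endpoints: 2.5, 23/7, 57/14, 34/7, 79/14, 45/7, 101/14.
h(2.5) = -46.625, h(23/7) = -35934/343, h(57/14) = -543805/2744, h(34/7) = -115112/343, h(79/14) = -1442703/2744, h(45/7) = -266648/343, h(101/14) = -3016297/2744.
Sum = Δt · [h(2.5) + h(23/7) + h(57/14) + ...].
Sum ≈ -2425.9490.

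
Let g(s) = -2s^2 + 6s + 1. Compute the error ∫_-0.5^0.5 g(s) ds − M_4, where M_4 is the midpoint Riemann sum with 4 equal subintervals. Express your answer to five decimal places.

Exact integral: ∫_-0.5^0.5 g(s) ds ≈ 0.8333333.
M_4 = 0.84375.
Error ≈ 0.8333333 − 0.84375 ≈ -0.01042.

-0.01042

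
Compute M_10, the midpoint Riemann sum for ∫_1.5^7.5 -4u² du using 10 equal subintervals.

Δu = (7.5 − 1.5)/10 = 0.6.
Midpoints: 1.8, 2.4, 3, 3.6, 4.2, 4.8, 5.4, 6, 6.6, 7.2.
f(1.8) = -12.96, f(2.4) = -23.04, f(3) = -36, f(3.6) = -51.84, f(4.2) = -70.56, f(4.8) = -92.16, f(5.4) = -116.64, f(6) = -144, f(6.6) = -174.24, f(7.2) = -207.36.
Sum = Δu · [f(1.8) + f(2.4) + f(3) + ...].
Sum = -557.28.

-557.28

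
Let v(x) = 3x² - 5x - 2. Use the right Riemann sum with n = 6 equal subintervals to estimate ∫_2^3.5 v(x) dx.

13.453125

Δx = (3.5 − 2)/6 = 0.25.
Right endpoints: 2.25, 2.5, 2.75, 3, 3.25, 3.5.
v(2.25) = 1.9375, v(2.5) = 4.25, v(2.75) = 6.9375, v(3) = 10, v(3.25) = 13.4375, v(3.5) = 17.25.
Sum = Δx · [v(2.25) + v(2.5) + v(2.75) + ...].
Sum = 13.453125.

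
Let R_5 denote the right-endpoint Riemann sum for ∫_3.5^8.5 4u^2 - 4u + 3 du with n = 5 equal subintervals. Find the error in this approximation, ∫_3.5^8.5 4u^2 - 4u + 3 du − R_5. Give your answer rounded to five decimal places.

Exact integral: ∫_3.5^8.5 f(u) du ≈ 656.6666667.
R_5 = 770.
Error ≈ 656.6666667 − 770 ≈ -113.33333.

-113.33333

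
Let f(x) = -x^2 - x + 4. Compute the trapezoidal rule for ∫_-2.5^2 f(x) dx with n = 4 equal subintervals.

Δx = (2 − (-2.5))/4 = 1.125.
f(-2.5) = 0.25, f(-1.375) = 3.484375, f(-0.25) = 4.1875, f(0.875) = 2.359375, f(2) = -2.
T_4 = (Δx/2)·[f(x_0) + 2f(x_1) + 2f(x_2) + 2f(x_3) + f(x_4)].
Sum = 10.30078125.

10.30078125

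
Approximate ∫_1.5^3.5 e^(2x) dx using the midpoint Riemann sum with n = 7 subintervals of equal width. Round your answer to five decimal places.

531.01951

Δx = (3.5 − 1.5)/7 = 2/7.
Midpoints: 23/14, 27/14, 31/14, 2.5, 39/14, 43/14, 47/14.
f(23/14) ≈ 26.72807, f(27/14) ≈ 47.32993, f(31/14) ≈ 83.81160, f(2.5) ≈ 148.41316, f(39/14) ≈ 262.80927, f(43/14) ≈ 465.38133, f(47/14) ≈ 824.09492.
Sum = Δx · [f(23/14) + f(27/14) + f(31/14) + ...].
Sum ≈ 531.01951.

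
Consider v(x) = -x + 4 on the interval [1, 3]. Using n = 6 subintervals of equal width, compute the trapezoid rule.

4

Δx = (3 − 1)/6 = 1/3.
v(1) = 3, v(4/3) = 8/3, v(5/3) = 7/3, v(2) = 2, v(7/3) = 5/3, v(8/3) = 4/3, v(3) = 1.
T_6 = (Δx/2)·[v(x_0) + 2v(x_1) + ... + 2v(x_{5}) + v(x_6)].
Sum = 4.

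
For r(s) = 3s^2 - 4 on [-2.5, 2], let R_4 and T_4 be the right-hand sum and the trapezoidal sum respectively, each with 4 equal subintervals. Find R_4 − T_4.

-3.796875

R_4 = 4.67578125.
T_4 = 8.47265625.
R_4 − T_4 = -3.796875.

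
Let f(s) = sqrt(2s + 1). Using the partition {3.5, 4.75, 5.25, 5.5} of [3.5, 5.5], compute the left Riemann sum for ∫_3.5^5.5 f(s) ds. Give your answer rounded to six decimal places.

6.003510

Subinterval widths: 1.25, 0.5, 0.25.
Left endpoints: 3.5, 4.75, 5.25.
f(3.5) ≈ 2.828427, f(4.75) ≈ 3.240370, f(5.25) ≈ 3.391165.
Sum = Σ Δs_i · f(s_i).
Sum ≈ 6.003510.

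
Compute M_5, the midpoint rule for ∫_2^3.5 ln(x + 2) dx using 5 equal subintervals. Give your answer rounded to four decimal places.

2.3312

Δx = (3.5 − 2)/5 = 0.3.
Midpoints: 2.15, 2.45, 2.75, 3.05, 3.35.
f(2.15) ≈ 1.4231, f(2.45) ≈ 1.4929, f(2.75) ≈ 1.5581, f(3.05) ≈ 1.6194, f(3.35) ≈ 1.6771.
Sum = Δx · [f(2.15) + f(2.45) + f(2.75) + f(3.05) + f(3.35)].
Sum ≈ 2.3312.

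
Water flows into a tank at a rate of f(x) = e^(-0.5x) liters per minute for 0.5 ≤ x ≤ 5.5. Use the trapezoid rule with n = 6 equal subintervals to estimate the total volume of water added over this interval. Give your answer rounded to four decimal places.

1.4504

Δx = (5.5 − 0.5)/6 = 5/6.
f(0.5) ≈ 0.7788, f(4/3) ≈ 0.5134, f(13/6) ≈ 0.3385, f(3) ≈ 0.2231, f(23/6) ≈ 0.1471, f(14/3) ≈ 0.0970, f(5.5) ≈ 0.0639.
T_6 = (Δx/2)·[f(x_0) + 2f(x_1) + ... + 2f(x_{5}) + f(x_6)].
Sum ≈ 1.4504.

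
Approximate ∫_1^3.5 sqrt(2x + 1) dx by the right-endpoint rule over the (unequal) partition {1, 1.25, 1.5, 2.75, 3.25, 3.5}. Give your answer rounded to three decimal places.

Subinterval widths: 0.25, 0.25, 1.25, 0.5, 0.25.
Right endpoints: 1.25, 1.5, 2.75, 3.25, 3.5.
f(1.25) ≈ 1.871, f(1.5) ≈ 2.000, f(2.75) ≈ 2.550, f(3.25) ≈ 2.739, f(3.5) ≈ 2.828.
Sum = Σ Δx_i · f(x_i).
Sum ≈ 6.231.

6.231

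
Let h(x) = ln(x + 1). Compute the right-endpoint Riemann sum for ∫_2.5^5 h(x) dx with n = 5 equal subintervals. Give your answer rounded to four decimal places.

3.9982

Δx = (5 − 2.5)/5 = 0.5.
Right endpoints: 3, 3.5, 4, 4.5, 5.
h(3) ≈ 1.3863, h(3.5) ≈ 1.5041, h(4) ≈ 1.6094, h(4.5) ≈ 1.7047, h(5) ≈ 1.7918.
Sum = Δx · [h(3) + h(3.5) + h(4) + h(4.5) + h(5)].
Sum ≈ 3.9982.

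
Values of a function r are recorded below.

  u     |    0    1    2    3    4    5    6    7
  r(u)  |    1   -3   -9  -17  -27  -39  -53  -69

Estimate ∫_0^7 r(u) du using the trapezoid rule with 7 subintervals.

-182

Δu = 1.
T_7 = (1/2)·[1 + 2·(-3) + 2·(-9) + 2·(-17) + 2·(-27) + 2·(-39) + 2·(-53) + (-69)] = -182.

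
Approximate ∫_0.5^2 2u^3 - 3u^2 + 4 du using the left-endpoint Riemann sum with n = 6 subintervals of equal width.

Δu = (2 − 0.5)/6 = 0.25.
Left endpoints: 0.5, 0.75, 1, 1.25, 1.5, 1.75.
f(0.5) = 3.5, f(0.75) = 3.15625, f(1) = 3, f(1.25) = 3.21875, f(1.5) = 4, f(1.75) = 5.53125.
Sum = Δu · [f(0.5) + f(0.75) + f(1) + ...].
Sum = 5.6015625.

5.6015625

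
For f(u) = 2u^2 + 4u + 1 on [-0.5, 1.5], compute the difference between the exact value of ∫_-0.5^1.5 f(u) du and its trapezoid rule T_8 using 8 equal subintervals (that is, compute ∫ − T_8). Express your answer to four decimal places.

-0.0417

Exact integral: ∫_-0.5^1.5 f(u) du ≈ 8.333333.
T_8 = 8.375.
Error ≈ 8.333333 − 8.375 ≈ -0.0417.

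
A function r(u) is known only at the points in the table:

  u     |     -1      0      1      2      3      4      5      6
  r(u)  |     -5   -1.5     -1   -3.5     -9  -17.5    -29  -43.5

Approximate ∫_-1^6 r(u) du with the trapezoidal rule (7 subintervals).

-85.75

Δu = 1.
T_7 = (1/2)·[(-5) + 2·(-1.5) + 2·(-1) + 2·(-3.5) + 2·(-9) + 2·(-17.5) + 2·(-29) + (-43.5)] = -85.75.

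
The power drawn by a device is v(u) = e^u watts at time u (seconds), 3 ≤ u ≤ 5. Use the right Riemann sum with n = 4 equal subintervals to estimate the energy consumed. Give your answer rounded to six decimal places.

Δu = (5 − 3)/4 = 0.5.
Right endpoints: 3.5, 4, 4.5, 5.
v(3.5) ≈ 33.115452, v(4) ≈ 54.598150, v(4.5) ≈ 90.017131, v(5) ≈ 148.413159.
Sum = Δu · [v(3.5) + v(4) + v(4.5) + v(5)].
Sum ≈ 163.071946.

163.071946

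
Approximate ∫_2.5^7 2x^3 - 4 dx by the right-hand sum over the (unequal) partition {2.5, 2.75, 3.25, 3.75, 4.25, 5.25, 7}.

1646.1328125

Subinterval widths: 0.25, 0.5, 0.5, 0.5, 1, 1.75.
Right endpoints: 2.75, 3.25, 3.75, 4.25, 5.25, 7.
f(2.75) = 37.59375, f(3.25) = 64.65625, f(3.75) = 101.46875, f(4.25) = 149.53125, f(5.25) = 285.40625, f(7) = 682.
Sum = Σ Δx_i · f(x_i).
Sum = 1646.1328125.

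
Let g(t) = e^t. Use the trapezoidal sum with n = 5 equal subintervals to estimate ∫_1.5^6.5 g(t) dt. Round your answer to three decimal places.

714.819

Δt = (6.5 − 1.5)/5 = 1.
g(1.5) ≈ 4.482, g(2.5) ≈ 12.182, g(3.5) ≈ 33.115, g(4.5) ≈ 90.017, g(5.5) ≈ 244.692, g(6.5) ≈ 665.142.
T_5 = (Δt/2)·[g(t_0) + 2g(t_1) + ... + 2g(t_{4}) + g(t_5)].
Sum ≈ 714.819.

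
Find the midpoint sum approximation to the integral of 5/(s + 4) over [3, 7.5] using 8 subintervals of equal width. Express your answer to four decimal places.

Δs = (7.5 − 3)/8 = 0.5625.
Midpoints: 3.28125, 3.84375, 4.40625, 4.96875, 5.53125, 6.09375, 6.65625, 7.21875.
f(3.28125) = 160/233, f(3.84375) = 160/251, f(4.40625) = 160/269, f(4.96875) = 160/287, f(5.53125) = 32/61, f(6.09375) = 160/323, f(6.65625) = 160/341, f(7.21875) = 160/359.
Sum = Δs · [f(3.28125) + f(3.84375) + f(4.40625) + ...].
Sum ≈ 2.4813.

2.4813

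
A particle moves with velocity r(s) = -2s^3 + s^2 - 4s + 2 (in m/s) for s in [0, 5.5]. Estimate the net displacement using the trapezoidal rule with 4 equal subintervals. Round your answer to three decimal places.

Δs = (5.5 − 0)/4 = 1.375.
r(0) = 2, r(1.375) = -6.80859375, r(2.75) = -43.03125, r(4.125) = -137.86328125, r(5.5) = -322.5.
T_4 = (Δs/2)·[r(s_0) + 2r(s_1) + 2r(s_2) + 2r(s_3) + r(s_4)].
Sum ≈ -478.436.

-478.436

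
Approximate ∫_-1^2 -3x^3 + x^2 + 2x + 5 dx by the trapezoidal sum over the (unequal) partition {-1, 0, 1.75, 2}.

Subinterval widths: 1, 1.75, 0.25.
f(-1) = 7, f(0) = 5, f(1.75) = -4.515625, f(2) = -11.
On each subinterval the trapezoid contributes (Δx_i/2)·[f(x_{i-1}) + f(x_i)].
Sum = 4.484375.

4.484375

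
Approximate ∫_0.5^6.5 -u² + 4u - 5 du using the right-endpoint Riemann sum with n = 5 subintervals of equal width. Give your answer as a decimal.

-49.74

Δu = (6.5 − 0.5)/5 = 1.2.
Right endpoints: 1.7, 2.9, 4.1, 5.3, 6.5.
f(1.7) = -1.09, f(2.9) = -1.81, f(4.1) = -5.41, f(5.3) = -11.89, f(6.5) = -21.25.
Sum = Δu · [f(1.7) + f(2.9) + f(4.1) + f(5.3) + f(6.5)].
Sum = -49.74.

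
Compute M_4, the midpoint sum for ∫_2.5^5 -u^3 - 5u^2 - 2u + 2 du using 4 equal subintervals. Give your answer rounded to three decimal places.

-341.204

Δu = (5 − 2.5)/4 = 0.625.
Midpoints: 2.8125, 3.4375, 4.0625, 4.6875.
f(2.8125) = -267973/4096, f(3.4375) = -428343/4096, f(4.0625) = -637713/4096, f(4.6875) = -902083/4096.
Sum = Δu · [f(2.8125) + f(3.4375) + f(4.0625) + f(4.6875)].
Sum ≈ -341.204.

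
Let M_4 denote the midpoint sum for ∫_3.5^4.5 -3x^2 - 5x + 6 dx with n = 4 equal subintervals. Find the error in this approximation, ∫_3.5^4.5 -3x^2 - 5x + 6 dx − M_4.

Exact integral: ∫_3.5^4.5 f(x) dx = -62.25.
M_4 = -62.234375.
Error = -62.25 − (-62.234375) = -0.015625.

-0.015625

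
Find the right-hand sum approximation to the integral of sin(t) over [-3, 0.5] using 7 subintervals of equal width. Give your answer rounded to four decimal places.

Δt = (0.5 − (-3))/7 = 0.5.
Right endpoints: -2.5, -2, -1.5, -1, -0.5, 0, 0.5.
f(-2.5) ≈ -0.5985, f(-2) ≈ -0.9093, f(-1.5) ≈ -0.9975, f(-1) ≈ -0.8415, f(-0.5) ≈ -0.4794, f(0) ≈ 0.0000, f(0.5) ≈ 0.4794.
Sum = Δt · [f(-2.5) + f(-2) + f(-1.5) + ...].
Sum ≈ -1.6734.

-1.6734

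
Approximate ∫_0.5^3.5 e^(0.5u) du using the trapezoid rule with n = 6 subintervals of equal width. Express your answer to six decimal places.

Δu = (3.5 − 0.5)/6 = 0.5.
f(0.5) ≈ 1.284025, f(1) ≈ 1.648721, f(1.5) ≈ 2.117000, f(2) ≈ 2.718282, f(2.5) ≈ 3.490343, f(3) ≈ 4.481689, f(3.5) ≈ 5.754603.
T_6 = (Δu/2)·[f(u_0) + 2f(u_1) + ... + 2f(u_{5}) + f(u_6)].
Sum ≈ 8.987675.

8.987675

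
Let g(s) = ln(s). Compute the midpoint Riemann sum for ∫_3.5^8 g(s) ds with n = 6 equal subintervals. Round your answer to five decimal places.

Δs = (8 − 3.5)/6 = 0.75.
Midpoints: 3.875, 4.625, 5.375, 6.125, 6.875, 7.625.
g(3.875) ≈ 1.35455, g(4.625) ≈ 1.53148, g(5.375) ≈ 1.68176, g(6.125) ≈ 1.81238, g(6.875) ≈ 1.92789, g(7.625) ≈ 2.03143.
Sum = Δs · [g(3.875) + g(4.625) + g(5.375) + ...].
Sum ≈ 7.75461.

7.75461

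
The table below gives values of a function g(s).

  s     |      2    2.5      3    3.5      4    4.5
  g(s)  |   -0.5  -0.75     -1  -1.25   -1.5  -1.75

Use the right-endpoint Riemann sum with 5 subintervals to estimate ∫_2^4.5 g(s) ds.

Δs = 0.5.
Sum = 0.5·[(-0.75) + (-1) + (-1.25) + (-1.5) + (-1.75)] = -3.125.

-3.125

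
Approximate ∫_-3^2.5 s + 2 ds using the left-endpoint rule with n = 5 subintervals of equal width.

Δs = (2.5 − (-3))/5 = 1.1.
Left endpoints: -3, -1.9, -0.8, 0.3, 1.4.
f(-3) = -1, f(-1.9) = 0.1, f(-0.8) = 1.2, f(0.3) = 2.3, f(1.4) = 3.4.
Sum = Δs · [f(-3) + f(-1.9) + f(-0.8) + f(0.3) + f(1.4)].
Sum = 6.6.

6.6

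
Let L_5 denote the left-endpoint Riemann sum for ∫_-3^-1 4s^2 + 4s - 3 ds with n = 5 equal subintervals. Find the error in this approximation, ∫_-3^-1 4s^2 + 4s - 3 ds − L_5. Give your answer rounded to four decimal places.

Exact integral: ∫_-3^-1 f(s) ds ≈ 12.666667.
L_5 = 17.68.
Error ≈ 12.666667 − 17.68 ≈ -5.0133.

-5.0133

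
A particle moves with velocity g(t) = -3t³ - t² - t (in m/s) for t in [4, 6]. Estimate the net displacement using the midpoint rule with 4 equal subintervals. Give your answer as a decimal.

-838.75

Δt = (6 − 4)/4 = 0.5.
Midpoints: 4.25, 4.75, 5.25, 5.75.
g(4.25) = -252.609375, g(4.75) = -348.828125, g(5.25) = -466.921875, g(5.75) = -609.140625.
Sum = Δt · [g(4.25) + g(4.75) + g(5.25) + g(5.75)].
Sum = -838.75.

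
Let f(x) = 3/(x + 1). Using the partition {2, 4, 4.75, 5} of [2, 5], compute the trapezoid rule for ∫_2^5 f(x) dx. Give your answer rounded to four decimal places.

2.1484

Subinterval widths: 2, 0.75, 0.25.
f(2) = 1, f(4) = 0.6, f(4.75) = 12/23, f(5) = 0.5.
On each subinterval the trapezoid contributes (Δx_i/2)·[f(x_{i-1}) + f(x_i)].
Sum ≈ 2.1484.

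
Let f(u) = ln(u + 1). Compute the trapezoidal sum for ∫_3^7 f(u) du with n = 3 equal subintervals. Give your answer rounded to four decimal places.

Δu = (7 − 3)/3 = 4/3.
f(3) ≈ 1.3863, f(13/3) ≈ 1.6740, f(17/3) ≈ 1.8971, f(7) ≈ 2.0794.
T_3 = (Δu/2)·[f(u_0) + 2f(u_1) + 2f(u_2) + f(u_3)].
Sum ≈ 7.0720.

7.0720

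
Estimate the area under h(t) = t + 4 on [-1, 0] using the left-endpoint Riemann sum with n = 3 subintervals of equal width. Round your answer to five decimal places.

Δt = (0 − (-1))/3 = 1/3.
Left endpoints: -1, -2/3, -1/3.
h(-1) = 3, h(-2/3) = 10/3, h(-1/3) = 11/3.
Sum = Δt · [h(-1) + h(-2/3) + h(-1/3)].
Sum ≈ 3.33333.

3.33333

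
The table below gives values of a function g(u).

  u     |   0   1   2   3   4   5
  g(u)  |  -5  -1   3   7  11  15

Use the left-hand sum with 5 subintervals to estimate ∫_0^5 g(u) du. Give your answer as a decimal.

15

Δu = 1.
Sum = 1·[(-5) + (-1) + 3 + 7 + 11] = 15.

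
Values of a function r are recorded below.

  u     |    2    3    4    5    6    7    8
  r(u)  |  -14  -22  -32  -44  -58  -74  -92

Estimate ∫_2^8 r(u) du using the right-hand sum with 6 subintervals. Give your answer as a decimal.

-322

Δu = 1.
Sum = 1·[(-22) + (-32) + (-44) + (-58) + (-74) + (-92)] = -322.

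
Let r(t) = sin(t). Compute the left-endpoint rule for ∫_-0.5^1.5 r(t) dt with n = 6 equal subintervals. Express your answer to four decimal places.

Δt = (1.5 − (-0.5))/6 = 1/3.
Left endpoints: -0.5, -1/6, 1/6, 0.5, 5/6, 7/6.
r(-0.5) ≈ -0.4794, r(-1/6) ≈ -0.1659, r(1/6) ≈ 0.1659, r(0.5) ≈ 0.4794, r(5/6) ≈ 0.7402, r(7/6) ≈ 0.9194.
Sum = Δt · [r(-0.5) + r(-1/6) + r(1/6) + ...].
Sum ≈ 0.5532.

0.5532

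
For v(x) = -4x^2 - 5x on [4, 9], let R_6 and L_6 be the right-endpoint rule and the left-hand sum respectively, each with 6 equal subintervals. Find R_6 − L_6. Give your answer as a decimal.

-237.5

R_6 ≈ -1170.231481.
L_6 ≈ -932.731481.
R_6 − L_6 = -237.5.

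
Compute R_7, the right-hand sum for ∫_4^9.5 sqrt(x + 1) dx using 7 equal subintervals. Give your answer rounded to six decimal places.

Δx = (9.5 − 4)/7 = 11/14.
Right endpoints: 67/14, 39/7, 89/14, 50/7, 111/14, 61/7, 9.5.
f(67/14) ≈ 2.405351, f(39/7) ≈ 2.563480, f(89/14) ≈ 2.712405, f(50/7) ≈ 2.853569, f(111/14) ≈ 2.988072, f(61/7) ≈ 3.116775, f(9.5) ≈ 3.240370.
Sum = Δx · [f(67/14) + f(39/7) + f(89/14) + ...].
Sum ≈ 15.620018.

15.620018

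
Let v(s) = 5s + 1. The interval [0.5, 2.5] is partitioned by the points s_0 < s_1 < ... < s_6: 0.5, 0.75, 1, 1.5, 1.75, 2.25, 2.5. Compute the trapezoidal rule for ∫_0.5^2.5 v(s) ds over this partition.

Subinterval widths: 0.25, 0.25, 0.5, 0.25, 0.5, 0.25.
v(0.5) = 3.5, v(0.75) = 4.75, v(1) = 6, v(1.5) = 8.5, v(1.75) = 9.75, v(2.25) = 12.25, v(2.5) = 13.5.
On each subinterval the trapezoid contributes (Δs_i/2)·[v(s_{i-1}) + v(s_i)].
Sum = 17.

17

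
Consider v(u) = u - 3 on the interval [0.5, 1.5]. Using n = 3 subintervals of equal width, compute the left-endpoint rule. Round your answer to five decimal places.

Δu = (1.5 − 0.5)/3 = 1/3.
Left endpoints: 0.5, 5/6, 7/6.
v(0.5) = -2.5, v(5/6) = -13/6, v(7/6) = -11/6.
Sum = Δu · [v(0.5) + v(5/6) + v(7/6)].
Sum ≈ -2.16667.

-2.16667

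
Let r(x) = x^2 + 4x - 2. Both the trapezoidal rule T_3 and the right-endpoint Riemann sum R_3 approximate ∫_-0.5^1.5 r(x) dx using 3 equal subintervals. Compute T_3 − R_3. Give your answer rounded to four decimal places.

T_3 ≈ 1.314815.
R_3 ≈ 4.648148.
T_3 − R_3 ≈ -3.3333.

-3.3333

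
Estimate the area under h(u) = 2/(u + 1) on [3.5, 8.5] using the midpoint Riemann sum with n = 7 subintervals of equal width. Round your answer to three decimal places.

Δu = (8.5 − 3.5)/7 = 5/7.
Midpoints: 27/7, 32/7, 37/7, 6, 47/7, 52/7, 57/7.
h(27/7) = 7/17, h(32/7) = 14/39, h(37/7) = 7/22, h(6) = 2/7, h(47/7) = 7/27, h(52/7) = 14/59, h(57/7) = 0.21875.
Sum = Δu · [h(27/7) + h(32/7) + h(37/7) + ...].
Sum ≈ 1.493.

1.493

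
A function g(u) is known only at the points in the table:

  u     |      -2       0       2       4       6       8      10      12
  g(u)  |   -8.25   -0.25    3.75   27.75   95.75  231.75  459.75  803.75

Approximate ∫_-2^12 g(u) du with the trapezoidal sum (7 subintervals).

Δu = 2.
T_7 = (2/2)·[(-8.25) + 2·(-0.25) + 2·3.75 + 2·27.75 + 2·95.75 + 2·231.75 + 2·459.75 + 803.75] = 2432.5.

2432.5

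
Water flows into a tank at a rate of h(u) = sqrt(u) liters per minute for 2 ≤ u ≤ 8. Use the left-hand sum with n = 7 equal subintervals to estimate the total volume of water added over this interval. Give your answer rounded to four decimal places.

12.5825

Δu = (8 − 2)/7 = 6/7.
Left endpoints: 2, 20/7, 26/7, 32/7, 38/7, 44/7, 50/7.
h(2) ≈ 1.4142, h(20/7) ≈ 1.6903, h(26/7) ≈ 1.9272, h(32/7) ≈ 2.1381, h(38/7) ≈ 2.3299, h(44/7) ≈ 2.5071, h(50/7) ≈ 2.6726.
Sum = Δu · [h(2) + h(20/7) + h(26/7) + ...].
Sum ≈ 12.5825.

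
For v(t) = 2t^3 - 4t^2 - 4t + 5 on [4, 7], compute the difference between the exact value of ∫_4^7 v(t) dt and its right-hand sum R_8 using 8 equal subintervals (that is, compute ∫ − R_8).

Exact integral: ∫_4^7 v(t) dt = 649.5.
R_8 = 729.1640625.
Error = 649.5 − 729.1640625 = -79.6640625.

-79.6640625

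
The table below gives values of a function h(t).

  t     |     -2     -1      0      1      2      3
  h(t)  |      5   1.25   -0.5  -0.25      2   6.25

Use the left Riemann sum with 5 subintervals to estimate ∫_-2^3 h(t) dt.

7.5

Δt = 1.
Sum = 1·[5 + 1.25 + (-0.5) + (-0.25) + 2] = 7.5.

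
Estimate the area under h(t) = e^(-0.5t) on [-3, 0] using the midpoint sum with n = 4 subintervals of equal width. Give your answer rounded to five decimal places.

Δt = (0 − (-3))/4 = 0.75.
Midpoints: -2.625, -1.875, -1.125, -0.375.
h(-2.625) ≈ 3.71545, h(-1.875) ≈ 2.55359, h(-1.125) ≈ 1.75505, h(-0.375) ≈ 1.20623.
Sum = Δt · [h(-2.625) + h(-1.875) + h(-1.125) + h(-0.375)].
Sum ≈ 6.92274.

6.92274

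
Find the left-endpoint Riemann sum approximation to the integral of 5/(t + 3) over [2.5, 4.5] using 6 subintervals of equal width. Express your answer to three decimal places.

1.592

Δt = (4.5 − 2.5)/6 = 1/3.
Left endpoints: 2.5, 17/6, 19/6, 3.5, 23/6, 25/6.
f(2.5) = 10/11, f(17/6) = 6/7, f(19/6) = 30/37, f(3.5) = 10/13, f(23/6) = 30/41, f(25/6) = 30/43.
Sum = Δt · [f(2.5) + f(17/6) + f(19/6) + ...].
Sum ≈ 1.592.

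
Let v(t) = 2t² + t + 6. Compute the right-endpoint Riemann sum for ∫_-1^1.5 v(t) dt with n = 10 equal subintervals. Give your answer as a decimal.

Δt = (1.5 − (-1))/10 = 0.25.
Right endpoints: -0.75, -0.5, -0.25, 0, 0.25, 0.5, 0.75, 1, 1.25, 1.5.
v(-0.75) = 6.375, v(-0.5) = 6, v(-0.25) = 5.875, v(0) = 6, v(0.25) = 6.375, v(0.5) = 7, v(0.75) = 7.875, v(1) = 9, v(1.25) = 10.375, v(1.5) = 12.
Sum = Δt · [v(-0.75) + v(-0.5) + v(-0.25) + ...].
Sum = 19.21875.

19.21875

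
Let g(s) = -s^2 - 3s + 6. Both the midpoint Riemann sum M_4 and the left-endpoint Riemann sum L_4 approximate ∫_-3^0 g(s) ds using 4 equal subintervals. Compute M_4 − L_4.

M_4 = 22.640625.
L_4 = 22.21875.
M_4 − L_4 = 0.421875.

0.421875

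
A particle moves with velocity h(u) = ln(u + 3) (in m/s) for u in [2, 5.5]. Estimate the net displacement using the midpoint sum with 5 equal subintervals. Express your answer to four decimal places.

Δu = (5.5 − 2)/5 = 0.7.
Midpoints: 2.35, 3.05, 3.75, 4.45, 5.15.
h(2.35) ≈ 1.6771, h(3.05) ≈ 1.8001, h(3.75) ≈ 1.9095, h(4.45) ≈ 2.0082, h(5.15) ≈ 2.0980.
Sum = Δu · [h(2.35) + h(3.05) + h(3.75) + h(4.45) + h(5.15)].
Sum ≈ 6.6451.

6.6451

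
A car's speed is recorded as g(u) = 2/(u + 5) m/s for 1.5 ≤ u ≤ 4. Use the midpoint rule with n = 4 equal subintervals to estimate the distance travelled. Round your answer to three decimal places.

Δu = (4 − 1.5)/4 = 0.625.
Midpoints: 1.8125, 2.4375, 3.0625, 3.6875.
g(1.8125) = 32/109, g(2.4375) = 32/119, g(3.0625) = 32/129, g(3.6875) = 32/139.
Sum = Δu · [g(1.8125) + g(2.4375) + g(3.0625) + g(3.6875)].
Sum ≈ 0.650.

0.650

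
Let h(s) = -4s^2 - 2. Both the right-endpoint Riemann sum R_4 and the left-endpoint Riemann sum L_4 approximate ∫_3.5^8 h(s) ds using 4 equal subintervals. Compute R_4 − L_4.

R_4 = -754.734375.
L_4 = -521.859375.
R_4 − L_4 = -232.875.

-232.875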